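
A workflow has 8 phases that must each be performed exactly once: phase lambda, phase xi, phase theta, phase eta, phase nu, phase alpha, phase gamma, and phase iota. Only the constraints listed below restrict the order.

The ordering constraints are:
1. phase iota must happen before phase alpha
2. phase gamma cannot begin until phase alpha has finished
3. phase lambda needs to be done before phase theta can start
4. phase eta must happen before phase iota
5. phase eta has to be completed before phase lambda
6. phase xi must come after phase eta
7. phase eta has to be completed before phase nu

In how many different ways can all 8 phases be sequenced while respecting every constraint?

Only phase eta has no prerequisites, so it must go first.
Enumerating by repeatedly choosing an available phase (one whose prerequisites are all placed) gives 420 distinct complete orderings.

420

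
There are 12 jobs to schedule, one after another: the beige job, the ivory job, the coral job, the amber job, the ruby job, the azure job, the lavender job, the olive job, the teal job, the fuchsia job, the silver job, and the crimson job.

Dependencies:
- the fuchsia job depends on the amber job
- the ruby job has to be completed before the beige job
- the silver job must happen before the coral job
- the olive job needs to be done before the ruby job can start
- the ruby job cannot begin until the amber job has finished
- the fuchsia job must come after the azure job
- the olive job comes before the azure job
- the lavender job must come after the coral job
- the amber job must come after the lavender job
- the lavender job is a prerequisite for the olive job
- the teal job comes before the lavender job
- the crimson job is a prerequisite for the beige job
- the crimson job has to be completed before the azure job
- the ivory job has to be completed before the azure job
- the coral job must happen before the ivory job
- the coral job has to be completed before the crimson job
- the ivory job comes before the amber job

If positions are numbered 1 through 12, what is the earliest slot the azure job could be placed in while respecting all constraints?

The jobs that are forced before the azure job, directly or transitively, are the ivory job, the coral job, the lavender job, the olive job, the teal job, the silver job, the crimson job. That's 7 jobs.
With 7 mandatory predecessors, the earliest the azure job can sit is position 7+1 = 8, and placing just those 7 first achieves it.

8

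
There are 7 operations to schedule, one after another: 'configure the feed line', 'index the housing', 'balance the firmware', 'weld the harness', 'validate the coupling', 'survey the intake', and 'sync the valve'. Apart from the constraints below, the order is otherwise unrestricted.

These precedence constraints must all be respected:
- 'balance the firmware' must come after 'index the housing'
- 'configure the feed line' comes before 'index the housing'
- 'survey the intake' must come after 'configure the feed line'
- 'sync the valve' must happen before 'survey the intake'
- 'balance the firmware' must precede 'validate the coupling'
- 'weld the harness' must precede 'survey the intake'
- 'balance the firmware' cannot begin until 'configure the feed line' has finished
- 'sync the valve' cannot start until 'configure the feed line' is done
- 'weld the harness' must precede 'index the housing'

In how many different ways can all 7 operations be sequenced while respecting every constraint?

24

2 operations have no prerequisites ('configure the feed line', 'weld the harness'), so any of them could come first.
Systematically extending each partial ordering one operation at a time and counting, there are 24 complete orderings.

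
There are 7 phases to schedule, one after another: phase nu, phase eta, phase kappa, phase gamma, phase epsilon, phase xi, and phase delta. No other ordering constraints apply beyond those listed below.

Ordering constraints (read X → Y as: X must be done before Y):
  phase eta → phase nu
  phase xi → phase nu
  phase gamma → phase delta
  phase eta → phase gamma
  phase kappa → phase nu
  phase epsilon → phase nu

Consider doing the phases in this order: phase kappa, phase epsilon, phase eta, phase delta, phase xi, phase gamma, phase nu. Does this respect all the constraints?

No

In the proposed order, phase delta appears before phase gamma.
That contradicts the constraint that phase gamma must precede phase delta.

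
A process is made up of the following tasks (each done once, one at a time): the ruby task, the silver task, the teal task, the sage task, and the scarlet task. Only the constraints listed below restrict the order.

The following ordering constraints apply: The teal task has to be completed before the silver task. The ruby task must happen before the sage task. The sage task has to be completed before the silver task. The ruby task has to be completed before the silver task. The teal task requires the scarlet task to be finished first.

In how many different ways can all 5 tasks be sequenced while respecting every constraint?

2 tasks have no prerequisites (the ruby task, the scarlet task), so any of them could come first.
Enumerating by repeatedly choosing an available task (one whose prerequisites are all placed) gives 6 distinct complete orderings.

6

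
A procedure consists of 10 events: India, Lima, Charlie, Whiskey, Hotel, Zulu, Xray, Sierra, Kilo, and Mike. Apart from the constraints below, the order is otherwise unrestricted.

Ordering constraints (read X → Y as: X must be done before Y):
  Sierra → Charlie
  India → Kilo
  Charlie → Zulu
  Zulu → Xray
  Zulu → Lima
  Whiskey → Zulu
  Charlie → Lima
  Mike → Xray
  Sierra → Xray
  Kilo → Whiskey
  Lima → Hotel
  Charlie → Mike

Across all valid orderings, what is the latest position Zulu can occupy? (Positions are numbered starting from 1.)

The events that are forced after Zulu, directly or by a chain of constraints, are Lima, Hotel, Xray. That's 3 events.
With 3 mandatory successors out of 10 events total, the latest slot for Zulu is 10−3 = 7, and it's reachable by doing all non-successors before Zulu.

7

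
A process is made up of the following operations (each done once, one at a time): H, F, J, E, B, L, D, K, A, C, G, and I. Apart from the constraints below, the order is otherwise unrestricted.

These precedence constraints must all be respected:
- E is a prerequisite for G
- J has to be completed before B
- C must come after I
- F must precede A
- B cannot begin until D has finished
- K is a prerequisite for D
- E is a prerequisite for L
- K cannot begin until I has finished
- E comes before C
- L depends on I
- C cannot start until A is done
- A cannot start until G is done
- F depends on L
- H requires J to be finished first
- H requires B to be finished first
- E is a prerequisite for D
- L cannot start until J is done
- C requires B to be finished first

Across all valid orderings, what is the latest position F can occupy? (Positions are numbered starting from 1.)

10

Every operation that must follow F has to come after it. Tracing all chains starting from F, those operations are: A, C — 2 in total.
So at least 2 operations follow F, putting F no later than position 10. That position is achievable by scheduling everything else first.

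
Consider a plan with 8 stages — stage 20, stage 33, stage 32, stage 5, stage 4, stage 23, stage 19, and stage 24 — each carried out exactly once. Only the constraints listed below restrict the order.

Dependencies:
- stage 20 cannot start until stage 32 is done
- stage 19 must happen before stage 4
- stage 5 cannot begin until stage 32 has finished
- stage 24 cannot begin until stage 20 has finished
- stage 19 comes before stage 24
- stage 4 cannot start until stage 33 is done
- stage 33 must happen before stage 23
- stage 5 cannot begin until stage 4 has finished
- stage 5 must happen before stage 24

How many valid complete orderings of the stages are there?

164

The stages with no prerequisites are stage 33, stage 32, stage 19; any of them can be placed first.
Systematically extending each partial ordering one stage at a time and counting, there are 164 complete orderings.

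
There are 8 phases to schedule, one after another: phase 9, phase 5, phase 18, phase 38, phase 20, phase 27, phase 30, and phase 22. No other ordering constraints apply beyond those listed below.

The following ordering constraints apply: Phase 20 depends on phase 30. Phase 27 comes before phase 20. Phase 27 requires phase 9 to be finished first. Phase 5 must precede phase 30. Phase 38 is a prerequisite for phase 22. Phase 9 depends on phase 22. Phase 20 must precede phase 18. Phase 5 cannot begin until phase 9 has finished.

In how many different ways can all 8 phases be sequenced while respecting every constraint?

3

Only phase 38 has no prerequisites, so it must go first.
Systematically extending each partial ordering one phase at a time and counting, there are 3 complete orderings.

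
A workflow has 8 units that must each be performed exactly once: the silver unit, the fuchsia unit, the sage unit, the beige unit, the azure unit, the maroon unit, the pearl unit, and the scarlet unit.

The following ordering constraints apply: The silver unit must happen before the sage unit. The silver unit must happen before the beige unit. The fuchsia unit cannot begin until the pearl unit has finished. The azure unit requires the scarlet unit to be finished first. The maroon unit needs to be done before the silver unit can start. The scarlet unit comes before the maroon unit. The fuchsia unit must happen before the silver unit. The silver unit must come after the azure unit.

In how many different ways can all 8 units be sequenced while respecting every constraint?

40

2 units have no prerequisites (the pearl unit, the scarlet unit), so any of them could come first.
Counting all ways to extend the partial order to a total order gives 40.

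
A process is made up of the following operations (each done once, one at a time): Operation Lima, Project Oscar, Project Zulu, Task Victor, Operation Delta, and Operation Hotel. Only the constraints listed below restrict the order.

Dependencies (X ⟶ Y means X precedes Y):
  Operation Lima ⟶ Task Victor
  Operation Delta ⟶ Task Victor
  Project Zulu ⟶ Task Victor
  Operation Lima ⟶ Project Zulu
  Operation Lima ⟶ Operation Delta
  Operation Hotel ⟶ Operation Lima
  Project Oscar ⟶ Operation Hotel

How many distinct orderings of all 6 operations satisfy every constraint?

Project Oscar is the only operation with nothing required before it, so every ordering starts there.
Systematically extending each partial ordering one operation at a time and counting, there are 2 complete orderings.

2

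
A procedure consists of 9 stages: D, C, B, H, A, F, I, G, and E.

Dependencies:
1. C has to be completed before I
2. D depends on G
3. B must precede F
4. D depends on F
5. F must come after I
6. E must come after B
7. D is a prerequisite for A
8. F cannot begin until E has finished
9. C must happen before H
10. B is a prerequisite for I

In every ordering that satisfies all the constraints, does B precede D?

Chaining the stated constraints: B → F → D.
So B must precede D in any valid ordering.

Yes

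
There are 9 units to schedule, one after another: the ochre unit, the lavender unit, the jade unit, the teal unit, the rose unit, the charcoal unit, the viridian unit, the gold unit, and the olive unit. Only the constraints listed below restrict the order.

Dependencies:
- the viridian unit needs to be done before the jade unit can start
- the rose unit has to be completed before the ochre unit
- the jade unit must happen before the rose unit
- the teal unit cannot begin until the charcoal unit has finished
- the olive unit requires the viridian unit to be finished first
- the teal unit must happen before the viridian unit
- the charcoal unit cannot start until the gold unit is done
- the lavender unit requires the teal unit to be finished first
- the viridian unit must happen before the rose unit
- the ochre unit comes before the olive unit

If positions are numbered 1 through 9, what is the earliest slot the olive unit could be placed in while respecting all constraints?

8

Every unit that must precede the olive unit has to come before it. Tracing all chains that end at the olive unit, those units are: the ochre unit, the jade unit, the teal unit, the rose unit, the charcoal unit, the viridian unit, the gold unit — 7 in total.
With 7 mandatory predecessors, the earliest the olive unit can sit is position 7+1 = 8, and placing just those 7 first achieves it.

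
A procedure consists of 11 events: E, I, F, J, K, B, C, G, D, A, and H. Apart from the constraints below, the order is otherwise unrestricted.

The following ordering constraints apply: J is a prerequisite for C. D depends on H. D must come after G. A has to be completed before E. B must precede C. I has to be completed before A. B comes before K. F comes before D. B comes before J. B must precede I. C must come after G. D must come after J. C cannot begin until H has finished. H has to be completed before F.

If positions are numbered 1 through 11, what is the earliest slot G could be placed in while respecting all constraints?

Nothing is required before G; it can be the very first event.

1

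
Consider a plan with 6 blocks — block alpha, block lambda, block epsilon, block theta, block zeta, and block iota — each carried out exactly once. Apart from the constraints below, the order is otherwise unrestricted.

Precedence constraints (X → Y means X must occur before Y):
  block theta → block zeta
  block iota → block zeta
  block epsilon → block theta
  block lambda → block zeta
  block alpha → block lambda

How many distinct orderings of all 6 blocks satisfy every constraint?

30

3 blocks have no prerequisites (block alpha, block epsilon, block iota), so any of them could come first.
Systematically extending each partial ordering one block at a time and counting, there are 30 complete orderings.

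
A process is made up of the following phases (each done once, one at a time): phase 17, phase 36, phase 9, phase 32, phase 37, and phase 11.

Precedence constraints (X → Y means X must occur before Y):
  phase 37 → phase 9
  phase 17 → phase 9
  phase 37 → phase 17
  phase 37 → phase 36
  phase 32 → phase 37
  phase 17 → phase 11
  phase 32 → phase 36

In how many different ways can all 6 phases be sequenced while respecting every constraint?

Only phase 32 has no prerequisites, so it must go first.
Enumerating by repeatedly choosing an available phase (one whose prerequisites are all placed) gives 8 distinct complete orderings.

8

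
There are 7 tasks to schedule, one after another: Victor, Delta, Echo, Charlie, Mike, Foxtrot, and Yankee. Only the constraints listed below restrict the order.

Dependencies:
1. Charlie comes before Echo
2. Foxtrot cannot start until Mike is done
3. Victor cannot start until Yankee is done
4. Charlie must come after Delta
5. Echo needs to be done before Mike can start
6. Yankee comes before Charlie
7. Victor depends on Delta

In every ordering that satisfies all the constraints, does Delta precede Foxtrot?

Chaining the stated constraints: Delta → Charlie → Echo → Mike → Foxtrot.
Hence Delta necessarily comes before Foxtrot.

Yes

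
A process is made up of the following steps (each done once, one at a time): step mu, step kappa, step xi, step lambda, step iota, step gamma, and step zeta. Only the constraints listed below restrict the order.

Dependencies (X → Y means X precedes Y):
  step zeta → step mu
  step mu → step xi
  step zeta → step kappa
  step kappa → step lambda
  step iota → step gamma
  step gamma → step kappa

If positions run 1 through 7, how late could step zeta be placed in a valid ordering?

3

Every step that must follow step zeta has to come after it. Tracing all chains starting from step zeta, those steps are: step mu, step kappa, step xi, step lambda — 4 in total.
So at least 4 steps follow step zeta, putting step zeta no later than position 3. That position is achievable by scheduling everything else first.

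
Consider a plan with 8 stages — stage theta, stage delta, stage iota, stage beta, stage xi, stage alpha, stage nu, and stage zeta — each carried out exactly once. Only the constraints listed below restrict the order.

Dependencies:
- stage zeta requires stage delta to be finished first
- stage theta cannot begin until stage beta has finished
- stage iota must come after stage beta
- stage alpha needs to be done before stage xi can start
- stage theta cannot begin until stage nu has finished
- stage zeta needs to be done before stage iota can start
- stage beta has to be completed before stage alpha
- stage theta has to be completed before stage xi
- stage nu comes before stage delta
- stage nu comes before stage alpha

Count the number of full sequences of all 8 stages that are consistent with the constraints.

108

The stages with no prerequisites are stage beta, stage nu; any of them can be placed first.
Systematically extending each partial ordering one stage at a time and counting, there are 108 complete orderings.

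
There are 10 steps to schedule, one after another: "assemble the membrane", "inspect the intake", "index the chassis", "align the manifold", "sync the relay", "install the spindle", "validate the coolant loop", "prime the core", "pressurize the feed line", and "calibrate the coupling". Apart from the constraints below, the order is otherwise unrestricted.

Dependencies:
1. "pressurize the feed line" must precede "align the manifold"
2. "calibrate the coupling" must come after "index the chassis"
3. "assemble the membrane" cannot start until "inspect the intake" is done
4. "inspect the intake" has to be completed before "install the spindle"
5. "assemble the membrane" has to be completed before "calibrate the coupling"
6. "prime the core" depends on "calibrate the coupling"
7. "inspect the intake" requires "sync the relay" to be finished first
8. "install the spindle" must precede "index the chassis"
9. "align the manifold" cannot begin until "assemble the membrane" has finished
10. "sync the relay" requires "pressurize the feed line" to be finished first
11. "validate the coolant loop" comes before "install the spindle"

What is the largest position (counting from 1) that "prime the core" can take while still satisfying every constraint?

"prime the core" has no required successors, so nothing stops it from going last (position 10).

10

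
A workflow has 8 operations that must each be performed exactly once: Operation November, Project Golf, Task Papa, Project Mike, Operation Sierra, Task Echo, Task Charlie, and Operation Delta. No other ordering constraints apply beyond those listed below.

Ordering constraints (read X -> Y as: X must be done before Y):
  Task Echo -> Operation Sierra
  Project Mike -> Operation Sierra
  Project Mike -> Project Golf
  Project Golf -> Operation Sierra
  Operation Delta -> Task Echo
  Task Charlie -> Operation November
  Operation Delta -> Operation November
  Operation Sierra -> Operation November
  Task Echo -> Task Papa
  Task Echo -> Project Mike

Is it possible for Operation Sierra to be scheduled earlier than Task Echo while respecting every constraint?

No

Following Task Echo → Operation Sierra, Task Echo must precede Operation Sierra in every valid ordering.
So no valid ordering can have Operation Sierra before Task Echo.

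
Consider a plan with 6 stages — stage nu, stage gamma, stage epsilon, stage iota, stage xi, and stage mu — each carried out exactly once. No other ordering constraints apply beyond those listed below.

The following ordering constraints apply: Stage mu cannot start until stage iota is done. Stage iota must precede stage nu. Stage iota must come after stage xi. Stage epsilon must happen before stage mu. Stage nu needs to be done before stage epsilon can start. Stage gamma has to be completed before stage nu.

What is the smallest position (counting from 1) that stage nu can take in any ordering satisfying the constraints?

The stages that are forced before stage nu, directly or transitively, are stage gamma, stage iota, stage xi. That's 3 stages.
So at minimum 3 stages come before stage nu, putting stage nu no earlier than position 4. That position is achievable by scheduling exactly those predecessors first.

4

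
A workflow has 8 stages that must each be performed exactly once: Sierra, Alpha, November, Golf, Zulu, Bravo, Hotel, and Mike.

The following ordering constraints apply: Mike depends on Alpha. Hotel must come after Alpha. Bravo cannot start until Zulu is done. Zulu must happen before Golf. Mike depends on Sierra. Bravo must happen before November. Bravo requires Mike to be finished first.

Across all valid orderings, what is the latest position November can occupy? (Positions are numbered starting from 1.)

No constraint forces any stage after November, so it can be placed last, in position 8.

8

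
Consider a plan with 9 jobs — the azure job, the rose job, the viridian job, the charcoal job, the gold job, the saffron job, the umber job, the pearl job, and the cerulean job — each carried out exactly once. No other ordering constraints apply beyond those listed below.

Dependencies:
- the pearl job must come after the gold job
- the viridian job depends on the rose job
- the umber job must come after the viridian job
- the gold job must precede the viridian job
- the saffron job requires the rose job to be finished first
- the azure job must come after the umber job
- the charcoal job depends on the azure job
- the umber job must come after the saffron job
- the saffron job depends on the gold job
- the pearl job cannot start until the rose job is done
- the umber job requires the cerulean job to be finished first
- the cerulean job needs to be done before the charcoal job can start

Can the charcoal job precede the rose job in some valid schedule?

The constraints give a chain the rose job → the viridian job → the umber job → the azure job → the charcoal job, which forces the rose job before the charcoal job.
So no valid ordering can have the charcoal job before the rose job.

No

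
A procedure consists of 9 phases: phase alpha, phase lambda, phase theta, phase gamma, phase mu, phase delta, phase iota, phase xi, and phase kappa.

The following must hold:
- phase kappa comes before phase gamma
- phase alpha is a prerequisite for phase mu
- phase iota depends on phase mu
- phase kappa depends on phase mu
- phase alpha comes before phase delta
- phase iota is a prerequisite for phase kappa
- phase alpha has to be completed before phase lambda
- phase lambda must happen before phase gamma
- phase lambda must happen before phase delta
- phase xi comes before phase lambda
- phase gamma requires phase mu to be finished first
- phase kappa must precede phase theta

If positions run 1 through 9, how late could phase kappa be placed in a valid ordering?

7

The phases that are forced after phase kappa, directly or by a chain of constraints, are phase theta, phase gamma. That's 2 phases.
With 2 mandatory successors out of 9 phases total, the latest slot for phase kappa is 9−2 = 7, and it's reachable by doing all non-successors before phase kappa.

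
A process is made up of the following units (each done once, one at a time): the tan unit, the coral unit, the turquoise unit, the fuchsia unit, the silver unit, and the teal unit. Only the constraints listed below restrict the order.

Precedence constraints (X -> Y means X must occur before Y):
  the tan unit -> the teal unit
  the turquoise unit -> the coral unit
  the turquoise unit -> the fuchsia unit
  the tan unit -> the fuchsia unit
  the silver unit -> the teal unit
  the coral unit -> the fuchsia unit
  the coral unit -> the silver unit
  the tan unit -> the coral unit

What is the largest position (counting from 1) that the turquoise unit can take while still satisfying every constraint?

2

Following every chain forward from the turquoise unit, the units that must come later are the coral unit, the fuchsia unit, the silver unit, the teal unit — 4 of them.
With 4 mandatory successors out of 6 units total, the latest slot for the turquoise unit is 6−4 = 2, and it's reachable by doing all non-successors before the turquoise unit.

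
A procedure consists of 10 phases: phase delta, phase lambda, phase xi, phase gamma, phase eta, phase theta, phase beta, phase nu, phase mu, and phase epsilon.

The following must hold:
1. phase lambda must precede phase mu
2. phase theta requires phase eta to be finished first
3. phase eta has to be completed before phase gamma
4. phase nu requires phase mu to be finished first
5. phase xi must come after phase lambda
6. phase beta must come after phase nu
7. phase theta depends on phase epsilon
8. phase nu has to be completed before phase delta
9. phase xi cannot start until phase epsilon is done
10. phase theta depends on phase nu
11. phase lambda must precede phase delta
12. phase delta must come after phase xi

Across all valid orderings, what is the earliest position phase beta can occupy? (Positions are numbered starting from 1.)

4

Every phase that must precede phase beta has to come before it. Tracing all chains that end at phase beta, those phases are: phase lambda, phase nu, phase mu — 3 in total.
So at minimum 3 phases come before phase beta, putting phase beta no earlier than position 4. That position is achievable by scheduling exactly those predecessors first.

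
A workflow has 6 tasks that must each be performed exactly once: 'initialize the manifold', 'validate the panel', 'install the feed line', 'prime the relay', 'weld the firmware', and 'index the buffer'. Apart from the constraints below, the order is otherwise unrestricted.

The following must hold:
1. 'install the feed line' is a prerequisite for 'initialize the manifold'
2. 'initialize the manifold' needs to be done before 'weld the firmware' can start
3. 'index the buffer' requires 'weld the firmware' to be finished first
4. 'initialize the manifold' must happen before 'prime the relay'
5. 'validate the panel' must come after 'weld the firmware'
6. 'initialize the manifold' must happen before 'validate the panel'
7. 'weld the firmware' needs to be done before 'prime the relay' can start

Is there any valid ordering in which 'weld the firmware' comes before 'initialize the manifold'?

No

Following 'initialize the manifold' → 'weld the firmware', 'initialize the manifold' must precede 'weld the firmware' in every valid ordering.
Hence 'weld the firmware' can never be scheduled before 'initialize the manifold'.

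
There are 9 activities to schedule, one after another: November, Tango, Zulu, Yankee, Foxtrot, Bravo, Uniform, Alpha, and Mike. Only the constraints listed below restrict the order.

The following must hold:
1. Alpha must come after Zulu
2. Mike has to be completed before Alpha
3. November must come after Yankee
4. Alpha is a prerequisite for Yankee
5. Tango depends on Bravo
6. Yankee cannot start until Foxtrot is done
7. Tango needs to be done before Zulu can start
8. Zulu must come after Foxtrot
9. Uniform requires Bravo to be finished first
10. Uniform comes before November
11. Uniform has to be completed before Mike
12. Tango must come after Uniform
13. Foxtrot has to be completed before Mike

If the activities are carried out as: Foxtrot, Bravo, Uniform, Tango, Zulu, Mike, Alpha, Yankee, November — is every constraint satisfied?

Going through the constraints one by one, each required predecessor appears earlier in the sequence than its dependent — e.g. Foxtrot (position 1) is before Yankee (position 8), as required.

Yes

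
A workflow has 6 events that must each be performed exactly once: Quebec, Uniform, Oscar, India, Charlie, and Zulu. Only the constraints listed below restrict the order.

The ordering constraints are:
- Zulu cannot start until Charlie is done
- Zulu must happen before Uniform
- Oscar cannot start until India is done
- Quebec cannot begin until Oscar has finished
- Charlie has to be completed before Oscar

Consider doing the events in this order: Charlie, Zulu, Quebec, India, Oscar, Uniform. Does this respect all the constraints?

No

The sequence places Quebec ahead of Oscar.
That contradicts the constraint that Oscar must precede Quebec.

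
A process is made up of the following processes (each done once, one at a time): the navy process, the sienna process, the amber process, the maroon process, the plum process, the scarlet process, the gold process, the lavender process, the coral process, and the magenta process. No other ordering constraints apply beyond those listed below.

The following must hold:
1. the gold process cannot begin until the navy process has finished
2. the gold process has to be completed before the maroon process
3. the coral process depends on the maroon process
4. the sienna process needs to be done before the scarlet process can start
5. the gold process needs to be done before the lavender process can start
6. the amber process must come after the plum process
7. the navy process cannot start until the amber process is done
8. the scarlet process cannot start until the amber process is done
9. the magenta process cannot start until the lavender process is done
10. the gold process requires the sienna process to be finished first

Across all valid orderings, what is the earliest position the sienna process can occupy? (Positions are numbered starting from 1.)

Nothing is required before the sienna process; it can be the very first process.

1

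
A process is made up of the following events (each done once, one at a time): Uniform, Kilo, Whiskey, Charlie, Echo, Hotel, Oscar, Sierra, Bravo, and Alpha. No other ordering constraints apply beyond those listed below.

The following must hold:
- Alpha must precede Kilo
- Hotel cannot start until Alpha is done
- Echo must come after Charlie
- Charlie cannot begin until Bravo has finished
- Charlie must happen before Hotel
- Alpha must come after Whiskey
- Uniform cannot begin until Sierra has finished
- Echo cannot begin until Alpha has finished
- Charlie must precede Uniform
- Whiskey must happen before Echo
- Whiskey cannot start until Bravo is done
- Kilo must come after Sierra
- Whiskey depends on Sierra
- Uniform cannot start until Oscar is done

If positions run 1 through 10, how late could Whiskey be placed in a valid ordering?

Following every chain forward from Whiskey, the events that must come later are Kilo, Echo, Hotel, Alpha — 4 of them.
So at least 4 events follow Whiskey, putting Whiskey no later than position 6. That position is achievable by scheduling everything else first.

6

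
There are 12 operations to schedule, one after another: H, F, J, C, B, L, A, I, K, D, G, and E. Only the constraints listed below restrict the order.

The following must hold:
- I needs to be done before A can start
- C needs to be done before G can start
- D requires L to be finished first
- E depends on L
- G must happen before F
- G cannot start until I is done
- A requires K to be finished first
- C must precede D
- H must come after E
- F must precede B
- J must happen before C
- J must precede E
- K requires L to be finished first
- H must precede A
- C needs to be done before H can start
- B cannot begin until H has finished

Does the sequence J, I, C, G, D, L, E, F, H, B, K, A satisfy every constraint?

No

Here L comes after D.
Since L is required before D, the ordering is invalid.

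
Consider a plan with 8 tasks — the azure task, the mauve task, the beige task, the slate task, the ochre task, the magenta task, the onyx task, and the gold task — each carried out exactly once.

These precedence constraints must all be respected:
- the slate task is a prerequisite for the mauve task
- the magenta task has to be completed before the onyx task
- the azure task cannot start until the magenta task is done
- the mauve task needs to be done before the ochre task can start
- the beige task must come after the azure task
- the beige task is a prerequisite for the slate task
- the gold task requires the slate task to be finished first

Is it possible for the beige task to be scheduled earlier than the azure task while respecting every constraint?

No

The constraints give a chain the azure task → the beige task, which forces the azure task before the beige task.
So no valid ordering can have the beige task before the azure task.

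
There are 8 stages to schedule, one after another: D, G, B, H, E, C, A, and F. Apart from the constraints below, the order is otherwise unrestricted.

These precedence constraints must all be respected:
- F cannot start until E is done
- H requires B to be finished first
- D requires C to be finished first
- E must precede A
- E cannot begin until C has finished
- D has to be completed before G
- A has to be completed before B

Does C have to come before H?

Tracing the constraints gives a chain: C → E → A → B → H.
So C must precede H in any valid ordering.

Yes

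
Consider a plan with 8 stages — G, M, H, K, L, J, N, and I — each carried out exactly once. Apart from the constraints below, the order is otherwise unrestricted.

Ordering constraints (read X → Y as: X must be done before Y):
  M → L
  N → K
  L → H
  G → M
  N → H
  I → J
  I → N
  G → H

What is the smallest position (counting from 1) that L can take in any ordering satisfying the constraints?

3

Every stage that must precede L has to come before it. Tracing all chains that end at L, those stages are: G, M — 2 in total.
With 2 mandatory predecessors, the earliest L can sit is position 2+1 = 3, and placing just those 2 first achieves it.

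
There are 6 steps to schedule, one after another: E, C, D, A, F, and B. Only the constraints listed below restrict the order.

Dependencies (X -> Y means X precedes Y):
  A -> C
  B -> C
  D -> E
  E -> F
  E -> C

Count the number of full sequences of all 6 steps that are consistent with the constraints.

The steps with no prerequisites are D, A, B; any of them can be placed first.
Systematically extending each partial ordering one step at a time and counting, there are 32 complete orderings.

32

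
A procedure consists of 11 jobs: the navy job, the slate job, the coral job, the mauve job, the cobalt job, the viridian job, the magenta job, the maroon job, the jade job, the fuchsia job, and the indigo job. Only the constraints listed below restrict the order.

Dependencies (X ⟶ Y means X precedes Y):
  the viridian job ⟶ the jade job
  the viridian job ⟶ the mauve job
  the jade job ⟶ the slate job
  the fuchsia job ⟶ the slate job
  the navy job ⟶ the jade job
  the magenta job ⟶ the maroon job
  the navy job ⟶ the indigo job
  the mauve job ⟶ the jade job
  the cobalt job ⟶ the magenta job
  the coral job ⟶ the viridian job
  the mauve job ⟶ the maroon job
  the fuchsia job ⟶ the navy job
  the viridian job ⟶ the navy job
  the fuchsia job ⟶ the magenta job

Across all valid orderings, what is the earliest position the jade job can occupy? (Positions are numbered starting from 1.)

Working backwards through the constraints from the jade job, its full set of required predecessors is the navy job, the coral job, the mauve job, the viridian job, the fuchsia job — 5 of them.
With 5 mandatory predecessors, the earliest the jade job can sit is position 5+1 = 6, and placing just those 5 first achieves it.

6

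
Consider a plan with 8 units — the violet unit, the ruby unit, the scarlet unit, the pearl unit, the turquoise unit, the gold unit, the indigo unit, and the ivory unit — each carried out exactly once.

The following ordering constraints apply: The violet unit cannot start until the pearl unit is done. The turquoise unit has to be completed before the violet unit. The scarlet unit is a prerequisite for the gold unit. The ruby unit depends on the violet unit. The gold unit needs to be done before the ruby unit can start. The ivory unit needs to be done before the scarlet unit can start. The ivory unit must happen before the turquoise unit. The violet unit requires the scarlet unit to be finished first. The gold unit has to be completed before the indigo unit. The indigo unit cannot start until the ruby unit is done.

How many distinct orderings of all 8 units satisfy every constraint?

23

2 units have no prerequisites (the pearl unit, the ivory unit), so any of them could come first.
Counting all ways to extend the partial order to a total order gives 23.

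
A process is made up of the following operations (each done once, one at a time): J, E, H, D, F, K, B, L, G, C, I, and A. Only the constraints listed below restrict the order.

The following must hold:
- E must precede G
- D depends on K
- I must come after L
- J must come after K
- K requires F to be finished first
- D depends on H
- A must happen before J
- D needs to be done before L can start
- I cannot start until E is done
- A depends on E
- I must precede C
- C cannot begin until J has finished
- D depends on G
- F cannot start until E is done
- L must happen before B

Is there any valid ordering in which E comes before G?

The constraints force E before G, so yes — every valid ordering has E earlier.

Yes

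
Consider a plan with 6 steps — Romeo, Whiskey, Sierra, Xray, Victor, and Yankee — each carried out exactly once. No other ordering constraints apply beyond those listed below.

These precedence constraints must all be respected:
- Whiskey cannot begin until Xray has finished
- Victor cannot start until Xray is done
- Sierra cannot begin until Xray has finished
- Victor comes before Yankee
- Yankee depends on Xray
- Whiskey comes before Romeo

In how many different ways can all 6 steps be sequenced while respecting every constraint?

30

Xray is the only step with nothing required before it, so every ordering starts there.
Systematically extending each partial ordering one step at a time and counting, there are 30 complete orderings.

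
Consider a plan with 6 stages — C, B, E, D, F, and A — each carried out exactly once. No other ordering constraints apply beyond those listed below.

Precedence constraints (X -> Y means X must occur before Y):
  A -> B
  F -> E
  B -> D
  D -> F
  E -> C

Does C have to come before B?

There is a chain B → D → F → E → C, which puts B before C.
So C never precedes B.

No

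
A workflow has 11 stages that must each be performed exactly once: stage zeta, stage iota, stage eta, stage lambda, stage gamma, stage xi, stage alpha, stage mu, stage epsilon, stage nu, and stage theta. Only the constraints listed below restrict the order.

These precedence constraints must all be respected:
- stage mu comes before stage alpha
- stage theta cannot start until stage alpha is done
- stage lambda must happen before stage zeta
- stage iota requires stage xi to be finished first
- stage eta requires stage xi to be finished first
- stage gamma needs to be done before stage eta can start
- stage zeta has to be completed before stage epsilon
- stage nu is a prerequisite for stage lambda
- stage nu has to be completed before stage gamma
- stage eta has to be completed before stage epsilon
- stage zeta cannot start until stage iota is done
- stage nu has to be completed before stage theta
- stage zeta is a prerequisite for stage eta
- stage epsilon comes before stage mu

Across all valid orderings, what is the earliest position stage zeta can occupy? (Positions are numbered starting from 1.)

Every stage that must precede stage zeta has to come before it. Tracing all chains that end at stage zeta, those stages are: stage iota, stage lambda, stage xi, stage nu — 4 in total.
With 4 mandatory predecessors, the earliest stage zeta can sit is position 4+1 = 5, and placing just those 4 first achieves it.

5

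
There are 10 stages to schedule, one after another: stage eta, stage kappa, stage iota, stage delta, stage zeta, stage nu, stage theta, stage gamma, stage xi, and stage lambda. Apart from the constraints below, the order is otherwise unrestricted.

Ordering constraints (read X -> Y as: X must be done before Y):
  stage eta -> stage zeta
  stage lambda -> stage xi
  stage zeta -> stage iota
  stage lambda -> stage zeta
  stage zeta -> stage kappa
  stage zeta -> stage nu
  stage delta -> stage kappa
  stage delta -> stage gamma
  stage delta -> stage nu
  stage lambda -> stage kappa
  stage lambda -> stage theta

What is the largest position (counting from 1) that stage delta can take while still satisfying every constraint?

7

Following every chain forward from stage delta, the stages that must come later are stage kappa, stage nu, stage gamma — 3 of them.
With 3 mandatory successors out of 10 stages total, the latest slot for stage delta is 10−3 = 7, and it's reachable by doing all non-successors before stage delta.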